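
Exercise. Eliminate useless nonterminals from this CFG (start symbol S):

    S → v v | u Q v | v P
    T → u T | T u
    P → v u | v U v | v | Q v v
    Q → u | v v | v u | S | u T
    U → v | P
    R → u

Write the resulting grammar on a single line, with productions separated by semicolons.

S → v v | u Q v | v P; P → v u | v U v | v | Q v v; Q → u | v v | v u | S; U → v | P

Generating nonterminals: {P, Q, R, S, U}.
Reachable from S after that: {P, Q, S, U}.
Removed useless symbols: {R, T} and every production mentioning them.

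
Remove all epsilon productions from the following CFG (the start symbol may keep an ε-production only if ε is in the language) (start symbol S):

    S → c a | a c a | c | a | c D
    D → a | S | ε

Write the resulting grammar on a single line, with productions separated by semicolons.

Nullable nonterminals: {D}.
ε ∉ L(G), so no ε-production is kept.

S → c a | a c a | c | a | c D; D → a | S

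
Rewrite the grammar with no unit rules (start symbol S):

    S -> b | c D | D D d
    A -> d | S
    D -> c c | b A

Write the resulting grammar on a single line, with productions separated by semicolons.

S -> b | c D | D D d; A -> b | c D | D D d | d; D -> c c | b A

Unit pairs: A ⇒* {S}.
Replace each nonterminal's rules with the union of the non-unit rules of every nonterminal it unit-derives.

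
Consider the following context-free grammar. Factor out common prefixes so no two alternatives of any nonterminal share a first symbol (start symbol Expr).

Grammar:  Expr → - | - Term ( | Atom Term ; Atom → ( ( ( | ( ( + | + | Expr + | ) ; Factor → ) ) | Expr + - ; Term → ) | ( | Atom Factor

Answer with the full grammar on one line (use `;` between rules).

Expr → Atom Term | - Expr1; Atom → + | Expr + | ) | ( ( Atom1; Factor → ) ) | Expr + -; Term → ) | ( | Atom Factor; Expr1 → eps | Term (; Atom1 → ( | +

Expr has alternatives sharing prefix '-': factor to Expr → - Expr1 with Expr1 → ε | Term (.
Atom has alternatives sharing prefix '( (': factor to Atom → ( ( Atom1 with Atom1 → ( | +.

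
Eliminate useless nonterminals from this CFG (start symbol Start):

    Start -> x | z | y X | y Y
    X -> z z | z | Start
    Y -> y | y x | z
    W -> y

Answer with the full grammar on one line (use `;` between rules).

Start -> x | z | y X | y Y; X -> z z | z | Start; Y -> y | y x | z

Generating nonterminals: {Start, W, X, Y}.
Reachable from Start after that: {Start, X, Y}.
Removed useless symbols: {W} and every production mentioning them.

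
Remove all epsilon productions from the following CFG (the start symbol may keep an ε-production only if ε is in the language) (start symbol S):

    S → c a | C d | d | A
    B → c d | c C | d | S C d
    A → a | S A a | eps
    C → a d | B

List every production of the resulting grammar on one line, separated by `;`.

The nullable symbols are {A, S}.
ε ∈ L(G) since S is nullable, so keep S → ε.
Expand every rule over subsets of its nullable positions: B → S C d gives S C d | C d. A → S A a gives S A a | S a | A a.

S → c a | C d | d | A | ε; B → c d | c C | d | S C d | C d; A → a | S A a | S a | A a; C → a d | B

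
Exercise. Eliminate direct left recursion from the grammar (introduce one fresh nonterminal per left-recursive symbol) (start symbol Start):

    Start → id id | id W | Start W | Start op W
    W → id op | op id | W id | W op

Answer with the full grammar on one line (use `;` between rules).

Start → id id Start1 | id W Start1; W → id op W1 | op id W1; Start1 → W Start1 | op W Start1 | ε; W1 → id W1 | op W1 | ε

Start, W are directly left-recursive.
For Start: α = {W, op W}, β = {id id, id W}. Rewrite as Start → β Start1 and Start1 → α Start1 | ε.
For W: α = {id, op}, β = {id op, op id}. Rewrite as W → β W1 and W1 → α W1 | ε.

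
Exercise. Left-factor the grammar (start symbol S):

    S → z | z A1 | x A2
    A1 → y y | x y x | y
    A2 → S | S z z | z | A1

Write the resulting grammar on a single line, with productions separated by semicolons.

S has alternatives sharing prefix 'z': factor to S → z S' with S' → ε | A1.
A1 has alternatives sharing prefix 'y': factor to A1 → y A1' with A1' → y | ε.
A2 has alternatives sharing prefix 'S': factor to A2 → S A2' with A2' → ε | z z.

S → x A2 | z S'; A1 → x y x | y A1'; A2 → z | A1 | S A2'; S' → ε | A1; A1' → y | ε; A2' → ε | z z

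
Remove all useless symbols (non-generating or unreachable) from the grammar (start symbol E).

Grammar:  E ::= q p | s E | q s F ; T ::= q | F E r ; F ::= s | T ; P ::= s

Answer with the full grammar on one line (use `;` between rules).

E ::= q p | s E | q s F; T ::= q | F E r; F ::= s | T

Generating nonterminals: {E, F, P, T}.
Reachable from E after that: {E, F, T}.
Removed useless symbols: {P} and every production mentioning them.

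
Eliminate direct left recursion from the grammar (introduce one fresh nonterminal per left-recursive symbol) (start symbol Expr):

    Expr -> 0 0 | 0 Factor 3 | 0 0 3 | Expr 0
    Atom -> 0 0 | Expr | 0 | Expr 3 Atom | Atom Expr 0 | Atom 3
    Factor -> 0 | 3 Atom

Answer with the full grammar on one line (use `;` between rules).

Expr -> 0 0 Expr1 | 0 Factor 3 Expr1 | 0 0 3 Expr1; Atom -> 0 0 Atom1 | Expr Atom1 | 0 Atom1 | Expr 3 Atom Atom1; Factor -> 0 | 3 Atom; Expr1 -> 0 Expr1 | ε; Atom1 -> Expr 0 Atom1 | 3 Atom1 | ε

Expr, Atom are directly left-recursive.
For Expr: α = {0}, β = {0 0, 0 Factor 3, 0 0 3}. Rewrite as Expr → β Expr1 and Expr1 → α Expr1 | ε.
For Atom: α = {Expr 0, 3}, β = {0 0, Expr, 0, Expr 3 Atom}. Rewrite as Atom → β Atom1 and Atom1 → α Atom1 | ε.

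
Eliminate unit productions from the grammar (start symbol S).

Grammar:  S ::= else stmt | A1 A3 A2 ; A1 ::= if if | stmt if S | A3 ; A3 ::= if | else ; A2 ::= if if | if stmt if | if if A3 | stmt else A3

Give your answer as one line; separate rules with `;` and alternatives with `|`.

Unit pairs: A1 ⇒* {A3}.
For each unit pair (A, B), copy every non-unit production of B to A, then drop all unit productions.

S ::= else stmt | A1 A3 A2; A1 ::= if if | stmt if S | if | else; A3 ::= if | else; A2 ::= if if | if stmt if | if if A3 | stmt else A3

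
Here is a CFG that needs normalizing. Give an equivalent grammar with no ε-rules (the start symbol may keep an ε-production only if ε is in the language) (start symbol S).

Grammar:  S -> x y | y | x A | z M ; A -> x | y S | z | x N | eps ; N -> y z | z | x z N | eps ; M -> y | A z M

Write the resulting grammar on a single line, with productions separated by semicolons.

S -> x y | y | x A | x | z M; A -> x | y S | z | x N; N -> y z | z | x z N | x z; M -> y | A z M | z M

The nullable symbols are {A, N}.
ε ∉ L(G), so no ε-production is kept.
Add the nullable-subset variants: S → x A gives x A | x. N → x z N gives x z N | x z. M → A z M gives A z M | z M.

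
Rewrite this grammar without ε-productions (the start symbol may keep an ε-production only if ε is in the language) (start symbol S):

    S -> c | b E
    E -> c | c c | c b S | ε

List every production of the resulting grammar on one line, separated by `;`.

Nullable set = {E}.
ε ∉ L(G), so no ε-production is kept.
Expand every rule over subsets of its nullable positions: S → b E gives b E | b.

S -> c | b E | b; E -> c | c c | c b S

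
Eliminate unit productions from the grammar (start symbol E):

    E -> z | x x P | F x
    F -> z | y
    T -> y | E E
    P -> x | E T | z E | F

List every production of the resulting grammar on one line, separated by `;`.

E -> z | x x P | F x; F -> z | y; T -> y | E E; P -> z | y | x | E T | z E

Unit pairs: P ⇒* {F}.
For each unit pair (A, B), copy every non-unit production of B to A, then drop all unit productions.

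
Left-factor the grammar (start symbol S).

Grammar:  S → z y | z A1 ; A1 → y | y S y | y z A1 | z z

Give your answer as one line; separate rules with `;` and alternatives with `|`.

S → z S'; A1 → z z | y A1'; S' → y | A1; A1' → ε | S y | z A1

S has alternatives sharing prefix 'z': factor to S → z S' with S' → y | A1.
A1 has alternatives sharing prefix 'y': factor to A1 → y A1' with A1' → ε | S y | z A1.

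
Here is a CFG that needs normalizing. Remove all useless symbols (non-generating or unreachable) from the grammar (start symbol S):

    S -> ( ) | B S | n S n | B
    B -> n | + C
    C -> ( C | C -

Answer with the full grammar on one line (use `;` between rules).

Generating nonterminals: {B, S}.
Reachable from S after that: {B, S}.
Removed useless symbols: {C} and every production mentioning them.

S -> ( ) | B S | n S n | B; B -> n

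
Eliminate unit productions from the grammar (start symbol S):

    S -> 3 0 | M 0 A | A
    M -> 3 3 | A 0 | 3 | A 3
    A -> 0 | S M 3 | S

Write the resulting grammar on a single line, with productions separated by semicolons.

S -> 3 0 | M 0 A | 0 | S M 3; M -> 3 3 | A 0 | 3 | A 3; A -> 3 0 | M 0 A | 0 | S M 3

Unit pairs: A ⇒* {S}; S ⇒* {A}.
For every A with A ⇒* B via unit rules, add B's non-unit alternatives to A; then delete every rule of the form X → Y.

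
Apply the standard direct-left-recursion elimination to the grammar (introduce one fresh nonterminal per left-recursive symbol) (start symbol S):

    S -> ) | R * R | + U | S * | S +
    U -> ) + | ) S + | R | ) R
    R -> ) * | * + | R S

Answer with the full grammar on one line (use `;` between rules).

S, R are directly left-recursive.
For S: α = {*, +}, β = {), R * R, + U}. Rewrite as S → β S' and S' → α S' | ε.
For R: α = {S}, β = {) *, * +}. Rewrite as R → β R' and R' → α R' | ε.

S -> ) S' | R * R S' | + U S'; U -> ) + | ) S + | R | ) R; R -> ) * R' | * + R'; S' -> * S' | + S' | ε; R' -> S R' | ε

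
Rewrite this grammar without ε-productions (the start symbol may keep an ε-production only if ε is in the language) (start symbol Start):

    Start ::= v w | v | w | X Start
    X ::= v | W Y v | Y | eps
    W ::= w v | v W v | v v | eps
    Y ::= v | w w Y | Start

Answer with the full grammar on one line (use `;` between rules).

Nullable set = {W, X}.
ε ∉ L(G), so no ε-production is kept.
For each production, add variants omitting each subset of nullable occurrences: X → W Y v gives W Y v | Y v. W → v W v gives v W v | v v.

Start ::= v w | v | w | X Start; X ::= v | W Y v | Y v | Y; W ::= w v | v W v | v v; Y ::= v | w w Y | Start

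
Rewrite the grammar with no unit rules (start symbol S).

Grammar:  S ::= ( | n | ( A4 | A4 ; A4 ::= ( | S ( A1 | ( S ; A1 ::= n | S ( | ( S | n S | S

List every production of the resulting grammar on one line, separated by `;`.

S ::= ( | S ( A1 | ( S | n | ( A4; A4 ::= ( | S ( A1 | ( S; A1 ::= ( | S ( A1 | ( S | n | S ( | n S | ( A4

Unit pairs: A1 ⇒* {A4, S}; S ⇒* {A4}.
Replace each nonterminal's rules with the union of the non-unit rules of every nonterminal it unit-derives.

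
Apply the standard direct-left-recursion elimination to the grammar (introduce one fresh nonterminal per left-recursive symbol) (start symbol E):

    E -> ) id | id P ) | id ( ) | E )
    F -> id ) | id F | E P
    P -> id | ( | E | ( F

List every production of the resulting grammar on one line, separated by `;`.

Directly left-recursive nonterminal: E.
For E: α = {)}, β = {) id, id P ), id ( )}. Rewrite as E → β E' and E' → α E' | ε.

E -> ) id E' | id P ) E' | id ( ) E'; F -> id ) | id F | E P; P -> id | ( | E | ( F; E' -> ) E' | ε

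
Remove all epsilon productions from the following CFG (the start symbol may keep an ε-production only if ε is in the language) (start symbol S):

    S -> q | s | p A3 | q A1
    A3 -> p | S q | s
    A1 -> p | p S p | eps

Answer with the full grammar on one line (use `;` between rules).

S -> q | s | p A3 | q A1; A3 -> p | S q | s; A1 -> p | p S p

Nullable nonterminals: {A1}.
ε ∉ L(G), so no ε-production is kept.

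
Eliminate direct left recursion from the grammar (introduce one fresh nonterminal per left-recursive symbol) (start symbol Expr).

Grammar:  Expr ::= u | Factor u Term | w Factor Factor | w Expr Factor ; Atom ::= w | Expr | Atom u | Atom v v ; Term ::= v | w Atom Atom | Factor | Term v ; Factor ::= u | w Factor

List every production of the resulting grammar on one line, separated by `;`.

Expr ::= u | Factor u Term | w Factor Factor | w Expr Factor; Atom ::= w Atom1 | Expr Atom1; Term ::= v Term1 | w Atom Atom Term1 | Factor Term1; Factor ::= u | w Factor; Atom1 ::= u Atom1 | v v Atom1 | eps; Term1 ::= v Term1 | eps

Left recursion appears on Atom, Term.
For Atom: α = {u, v v}, β = {w, Expr}. Rewrite as Atom → β Atom1 and Atom1 → α Atom1 | ε.
For Term: α = {v}, β = {v, w Atom Atom, Factor}. Rewrite as Term → β Term1 and Term1 → α Term1 | ε.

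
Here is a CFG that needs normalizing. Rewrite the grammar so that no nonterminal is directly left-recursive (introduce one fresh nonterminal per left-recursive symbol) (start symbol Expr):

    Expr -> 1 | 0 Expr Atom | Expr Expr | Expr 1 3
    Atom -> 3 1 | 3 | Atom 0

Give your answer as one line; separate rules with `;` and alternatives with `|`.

Expr, Atom are directly left-recursive.
For Expr: α = {Expr, 1 3}, β = {1, 0 Expr Atom}. Rewrite as Expr → β Expr1 and Expr1 → α Expr1 | ε.
For Atom: α = {0}, β = {3 1, 3}. Rewrite as Atom → β Atom1 and Atom1 → α Atom1 | ε.

Expr -> 1 Expr1 | 0 Expr Atom Expr1; Atom -> 3 1 Atom1 | 3 Atom1; Expr1 -> Expr Expr1 | 1 3 Expr1 | ε; Atom1 -> 0 Atom1 | ε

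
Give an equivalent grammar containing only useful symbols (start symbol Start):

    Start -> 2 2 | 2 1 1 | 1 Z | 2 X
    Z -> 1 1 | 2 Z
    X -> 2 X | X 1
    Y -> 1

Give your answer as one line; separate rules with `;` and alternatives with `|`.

Start -> 2 2 | 2 1 1 | 1 Z; Z -> 1 1 | 2 Z

Generating nonterminals: {Start, Y, Z}.
Reachable from Start after that: {Start, Z}.
Removed useless symbols: {X, Y} and every production mentioning them.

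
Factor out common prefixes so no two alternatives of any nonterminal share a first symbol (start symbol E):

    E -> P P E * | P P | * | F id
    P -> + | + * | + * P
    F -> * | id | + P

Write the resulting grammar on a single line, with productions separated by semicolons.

E has alternatives sharing prefix 'P P': factor to E → P P E' with E' → E * | ε.
P has alternatives sharing prefix '+': factor to P → + P' with P' → ε | * | * P.
P' has alternatives sharing prefix '*': factor to P' → * P'' with P'' → ε | P.

E -> * | F id | P P E'; P -> + P'; F -> * | id | + P; E' -> E * | ε; P' -> ε | * P''; P'' -> ε | P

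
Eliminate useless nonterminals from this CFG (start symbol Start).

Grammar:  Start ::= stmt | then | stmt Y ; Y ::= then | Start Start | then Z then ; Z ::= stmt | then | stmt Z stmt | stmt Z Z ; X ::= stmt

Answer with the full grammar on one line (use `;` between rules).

Start ::= stmt | then | stmt Y; Y ::= then | Start Start | then Z then; Z ::= stmt | then | stmt Z stmt | stmt Z Z

Generating nonterminals: {Start, X, Y, Z}.
Reachable from Start after that: {Start, Y, Z}.
Removed useless symbols: {X} and every production mentioning them.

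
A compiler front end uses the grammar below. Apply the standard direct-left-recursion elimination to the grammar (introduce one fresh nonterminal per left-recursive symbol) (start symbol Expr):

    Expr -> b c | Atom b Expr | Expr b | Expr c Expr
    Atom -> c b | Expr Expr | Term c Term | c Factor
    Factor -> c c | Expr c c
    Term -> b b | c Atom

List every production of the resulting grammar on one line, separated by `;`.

Left recursion appears on Expr.
For Expr: α = {b, c Expr}, β = {b c, Atom b Expr}. Rewrite as Expr → β Expr1 and Expr1 → α Expr1 | ε.

Expr -> b c Expr1 | Atom b Expr Expr1; Atom -> c b | Expr Expr | Term c Term | c Factor; Factor -> c c | Expr c c; Term -> b b | c Atom; Expr1 -> b Expr1 | c Expr Expr1 | ε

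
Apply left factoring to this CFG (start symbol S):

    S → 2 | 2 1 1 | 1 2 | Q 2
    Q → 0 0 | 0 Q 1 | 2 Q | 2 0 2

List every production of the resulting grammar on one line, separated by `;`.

S has alternatives sharing prefix '2': factor to S → 2 S' with S' → ε | 1 1.
Q has alternatives sharing prefix '0': factor to Q → 0 Q' with Q' → 0 | Q 1.
Q has alternatives sharing prefix '2': factor to Q → 2 Q'' with Q'' → Q | 0 2.

S → 1 2 | Q 2 | 2 S'; Q → 0 Q' | 2 Q''; S' → ε | 1 1; Q' → 0 | Q 1; Q'' → Q | 0 2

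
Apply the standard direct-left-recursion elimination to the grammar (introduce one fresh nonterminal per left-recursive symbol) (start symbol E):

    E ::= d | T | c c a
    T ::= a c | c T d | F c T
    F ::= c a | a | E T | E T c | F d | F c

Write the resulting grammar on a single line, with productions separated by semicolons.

Left recursion appears on F.
For F: α = {d, c}, β = {c a, a, E T, E T c}. Rewrite as F → β F' and F' → α F' | ε.

E ::= d | T | c c a; T ::= a c | c T d | F c T; F ::= c a F' | a F' | E T F' | E T c F'; F' ::= d F' | c F' | ε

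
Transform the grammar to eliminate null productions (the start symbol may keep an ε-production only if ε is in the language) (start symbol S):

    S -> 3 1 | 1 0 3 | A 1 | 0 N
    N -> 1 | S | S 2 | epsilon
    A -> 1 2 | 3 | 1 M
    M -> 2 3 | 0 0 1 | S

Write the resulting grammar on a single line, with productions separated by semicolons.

S -> 3 1 | 1 0 3 | A 1 | 0 N | 0; N -> 1 | S | S 2; A -> 1 2 | 3 | 1 M; M -> 2 3 | 0 0 1 | S

Nullable nonterminals: {N}.
ε ∉ L(G), so no ε-production is kept.
For each production, add variants omitting each subset of nullable occurrences: S → 0 N gives 0 N | 0.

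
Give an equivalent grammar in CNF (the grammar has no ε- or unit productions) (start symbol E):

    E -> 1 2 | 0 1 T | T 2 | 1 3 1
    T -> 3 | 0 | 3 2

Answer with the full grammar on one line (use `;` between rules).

E -> X1 X2 | X3 Y1 | T X2 | X1 Y2; T -> 3 | 0 | X4 X2; X1 -> 1; X2 -> 2; X3 -> 0; X4 -> 3; Y1 -> X1 T; Y2 -> X4 X1

Introduce a nonterminal for each terminal appearing in a rule of length ≥ 2: X1 → 1, X2 → 2, X3 → 0, X4 → 3.
Binarize each right-hand side of length ≥ 3 by chaining fresh nonterminals (Y1, Y2, …): affected rules were E → X3 X1 T; E → X1 X4 X1.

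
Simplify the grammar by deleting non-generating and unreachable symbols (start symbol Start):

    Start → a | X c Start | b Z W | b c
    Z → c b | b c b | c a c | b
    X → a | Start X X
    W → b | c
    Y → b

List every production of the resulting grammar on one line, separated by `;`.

Start → a | X c Start | b Z W | b c; Z → c b | b c b | c a c | b; X → a | Start X X; W → b | c

Generating nonterminals: {Start, W, X, Y, Z}.
Reachable from Start after that: {Start, W, X, Z}.
Removed useless symbols: {Y} and every production mentioning them.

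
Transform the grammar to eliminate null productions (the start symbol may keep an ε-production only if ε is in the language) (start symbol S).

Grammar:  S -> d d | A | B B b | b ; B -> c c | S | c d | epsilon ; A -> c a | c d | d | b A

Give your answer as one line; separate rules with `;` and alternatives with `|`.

The nullable symbols are {B}.
ε ∉ L(G), so no ε-production is kept.
Add the nullable-subset variants: S → B B b gives B B b | B b | b.

S -> d d | A | B B b | B b | b; B -> c c | S | c d; A -> c a | c d | d | b A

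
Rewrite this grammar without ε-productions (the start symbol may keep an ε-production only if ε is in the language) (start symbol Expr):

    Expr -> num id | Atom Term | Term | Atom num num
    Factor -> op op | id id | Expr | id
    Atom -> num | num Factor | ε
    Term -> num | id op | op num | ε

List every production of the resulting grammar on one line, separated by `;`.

Expr -> num id | Atom Term | Atom | Term | Atom num num | num num | ε; Factor -> op op | id id | Expr | id; Atom -> num | num Factor; Term -> num | id op | op num

Nullable nonterminals: {Atom, Expr, Factor, Term}.
ε ∈ L(G) since Expr is nullable, so keep Expr → ε.
Add the nullable-subset variants: Expr → Atom Term gives Atom Term | Atom | Term. Expr → Atom num num gives Atom num num | num num.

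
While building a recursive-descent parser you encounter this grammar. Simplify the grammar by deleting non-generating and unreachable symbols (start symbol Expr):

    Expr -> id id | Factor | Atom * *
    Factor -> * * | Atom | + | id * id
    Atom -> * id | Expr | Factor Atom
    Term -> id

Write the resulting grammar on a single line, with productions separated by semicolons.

Expr -> id id | Factor | Atom * *; Factor -> * * | Atom | + | id * id; Atom -> * id | Expr | Factor Atom

Generating nonterminals: {Atom, Expr, Factor, Term}.
Reachable from Expr after that: {Atom, Expr, Factor}.
Removed useless symbols: {Term} and every production mentioning them.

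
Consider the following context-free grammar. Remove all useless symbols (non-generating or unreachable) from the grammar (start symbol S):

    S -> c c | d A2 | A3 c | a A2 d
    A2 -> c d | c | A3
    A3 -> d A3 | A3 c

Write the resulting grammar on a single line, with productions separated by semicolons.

S -> c c | d A2 | a A2 d; A2 -> c d | c

Generating nonterminals: {A2, S}.
Reachable from S after that: {A2, S}.
Removed useless symbols: {A3} and every production mentioning them.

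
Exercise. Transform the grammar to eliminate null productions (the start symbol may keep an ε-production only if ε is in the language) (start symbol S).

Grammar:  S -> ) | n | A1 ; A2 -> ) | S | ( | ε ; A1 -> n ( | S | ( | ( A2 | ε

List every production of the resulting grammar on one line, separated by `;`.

S -> ) | n | A1 | ε; A2 -> ) | S | (; A1 -> n ( | S | ( | ( A2

The nullable symbols are {A1, A2, S}.
ε ∈ L(G) since S is nullable, so keep S → ε.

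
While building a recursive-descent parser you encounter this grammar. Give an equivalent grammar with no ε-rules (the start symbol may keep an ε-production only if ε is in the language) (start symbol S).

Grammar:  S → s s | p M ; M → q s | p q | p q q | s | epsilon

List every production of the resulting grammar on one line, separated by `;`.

Nullable set = {M}.
ε ∉ L(G), so no ε-production is kept.
Add the nullable-subset variants: S → p M gives p M | p.

S → s s | p M | p; M → q s | p q | p q q | s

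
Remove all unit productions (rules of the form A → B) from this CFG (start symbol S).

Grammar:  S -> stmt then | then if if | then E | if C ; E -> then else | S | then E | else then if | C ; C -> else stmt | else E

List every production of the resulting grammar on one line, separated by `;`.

S -> stmt then | then if if | then E | if C; E -> then else | then E | else then if | else stmt | else E | stmt then | then if if | if C; C -> else stmt | else E

Unit pairs: E ⇒* {C, S}.
Replace each nonterminal's rules with the union of the non-unit rules of every nonterminal it unit-derives.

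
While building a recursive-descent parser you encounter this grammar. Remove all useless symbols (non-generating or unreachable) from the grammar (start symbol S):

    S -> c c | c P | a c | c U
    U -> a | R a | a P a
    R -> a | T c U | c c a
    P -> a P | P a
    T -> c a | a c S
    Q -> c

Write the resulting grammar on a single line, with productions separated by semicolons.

Generating nonterminals: {Q, R, S, T, U}.
Reachable from S after that: {R, S, T, U}.
Removed useless symbols: {P, Q} and every production mentioning them.

S -> c c | a c | c U; U -> a | R a; R -> a | T c U | c c a; T -> c a | a c S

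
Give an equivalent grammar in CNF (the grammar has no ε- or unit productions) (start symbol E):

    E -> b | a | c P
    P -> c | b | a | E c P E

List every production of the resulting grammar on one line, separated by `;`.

Introduce a nonterminal for each terminal appearing in a rule of length ≥ 2: X1 → c.
Binarize each right-hand side of length ≥ 3 by chaining fresh nonterminals (Y1, Y2, …): affected rules were P → E X1 P E.

E -> b | a | X1 P; P -> c | b | a | E Y1; X1 -> c; Y1 -> X1 Y2; Y2 -> P E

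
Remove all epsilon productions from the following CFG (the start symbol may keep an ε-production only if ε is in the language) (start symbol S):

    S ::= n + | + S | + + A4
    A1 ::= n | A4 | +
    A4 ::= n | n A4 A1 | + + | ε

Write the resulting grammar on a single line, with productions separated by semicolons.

S ::= n + | + S | + + A4 | + +; A1 ::= n | A4 | +; A4 ::= n | n A4 A1 | n A4 | n A1 | + +

Nullable nonterminals: {A1, A4}.
ε ∉ L(G), so no ε-production is kept.
Add the nullable-subset variants: S → + + A4 gives + + A4 | + +. A4 → n A4 A1 gives n A4 A1 | n A4 | n A1.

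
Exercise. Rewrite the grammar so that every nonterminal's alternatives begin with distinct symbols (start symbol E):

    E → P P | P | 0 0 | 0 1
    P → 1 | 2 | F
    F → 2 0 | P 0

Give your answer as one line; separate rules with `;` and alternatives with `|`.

E has alternatives sharing prefix 'P': factor to E → P E' with E' → P | ε.
E has alternatives sharing prefix '0': factor to E → 0 E'' with E'' → 0 | 1.

E → P E' | 0 E''; P → 1 | 2 | F; F → 2 0 | P 0; E' → P | ε; E'' → 0 | 1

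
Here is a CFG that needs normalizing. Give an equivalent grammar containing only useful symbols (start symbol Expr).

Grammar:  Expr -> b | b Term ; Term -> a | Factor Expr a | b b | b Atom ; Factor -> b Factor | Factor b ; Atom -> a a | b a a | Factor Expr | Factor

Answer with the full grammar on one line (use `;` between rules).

Expr -> b | b Term; Term -> a | b b | b Atom; Atom -> a a | b a a

Generating nonterminals: {Atom, Expr, Term}.
Reachable from Expr after that: {Atom, Expr, Term}.
Removed useless symbols: {Factor} and every production mentioning them.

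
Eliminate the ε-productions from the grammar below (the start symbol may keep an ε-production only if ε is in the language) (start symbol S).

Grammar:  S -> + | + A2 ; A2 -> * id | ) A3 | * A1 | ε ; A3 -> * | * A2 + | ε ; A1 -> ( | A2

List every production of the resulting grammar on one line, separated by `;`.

Nullable set = {A1, A2, A3}.
ε ∉ L(G), so no ε-production is kept.
For each production, add variants omitting each subset of nullable occurrences: A2 → ) A3 gives ) A3 | ). A2 → * A1 gives * A1 | *. A3 → * A2 + gives * A2 + | * +.

S -> + | + A2; A2 -> * id | ) A3 | ) | * A1 | *; A3 -> * | * A2 + | * +; A1 -> ( | A2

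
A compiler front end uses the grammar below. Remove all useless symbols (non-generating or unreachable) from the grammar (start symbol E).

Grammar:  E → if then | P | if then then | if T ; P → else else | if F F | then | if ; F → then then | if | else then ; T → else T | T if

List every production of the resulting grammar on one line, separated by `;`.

Generating nonterminals: {E, F, P}.
Reachable from E after that: {E, F, P}.
Removed useless symbols: {T} and every production mentioning them.

E → if then | P | if then then; P → else else | if F F | then | if; F → then then | if | else then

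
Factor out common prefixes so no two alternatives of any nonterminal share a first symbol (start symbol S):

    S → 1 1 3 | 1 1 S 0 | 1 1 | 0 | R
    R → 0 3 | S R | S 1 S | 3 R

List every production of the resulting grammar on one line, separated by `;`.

S → 0 | R | 1 1 S'; R → 0 3 | 3 R | S R'; S' → 3 | S 0 | ε; R' → R | 1 S

S has alternatives sharing prefix '1 1': factor to S → 1 1 S' with S' → 3 | S 0 | ε.
R has alternatives sharing prefix 'S': factor to R → S R' with R' → R | 1 S.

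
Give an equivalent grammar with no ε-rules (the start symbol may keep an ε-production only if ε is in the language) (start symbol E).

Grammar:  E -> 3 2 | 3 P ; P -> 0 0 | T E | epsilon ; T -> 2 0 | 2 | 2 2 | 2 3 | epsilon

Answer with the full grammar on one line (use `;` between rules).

Nullable nonterminals: {P, T}.
ε ∉ L(G), so no ε-production is kept.
Add the nullable-subset variants: E → 3 P gives 3 P | 3. P → T E gives T E | E.

E -> 3 2 | 3 P | 3; P -> 0 0 | T E | E; T -> 2 0 | 2 | 2 2 | 2 3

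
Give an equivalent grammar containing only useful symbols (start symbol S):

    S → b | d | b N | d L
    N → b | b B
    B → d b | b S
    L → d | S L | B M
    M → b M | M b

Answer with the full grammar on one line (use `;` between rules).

S → b | d | b N | d L; N → b | b B; B → d b | b S; L → d | S L

Generating nonterminals: {B, L, N, S}.
Reachable from S after that: {B, L, N, S}.
Removed useless symbols: {M} and every production mentioning them.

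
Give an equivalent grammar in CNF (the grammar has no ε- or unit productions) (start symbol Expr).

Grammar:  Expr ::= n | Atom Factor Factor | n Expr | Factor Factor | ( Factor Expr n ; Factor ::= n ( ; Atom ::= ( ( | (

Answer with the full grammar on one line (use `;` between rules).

Introduce a nonterminal for each terminal appearing in a rule of length ≥ 2: X1 → n, X2 → (.
Binarize each right-hand side of length ≥ 3 by chaining fresh nonterminals (Y1, Y2, …): affected rules were Expr → Atom Factor Factor; Expr → X2 Factor Expr X1.

Expr ::= n | Atom Y1 | X1 Expr | Factor Factor | X2 Y2; Factor ::= X1 X2; Atom ::= X2 X2 | (; X1 ::= n; X2 ::= (; Y1 ::= Factor Factor; Y2 ::= Factor Y3; Y3 ::= Expr X1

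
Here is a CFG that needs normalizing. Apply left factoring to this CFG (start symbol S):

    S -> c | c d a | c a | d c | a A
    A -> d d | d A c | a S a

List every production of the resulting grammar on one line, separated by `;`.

S -> d c | a A | c S'; A -> a S a | d A'; S' -> eps | d a | a; A' -> d | A c

S has alternatives sharing prefix 'c': factor to S → c S' with S' → ε | d a | a.
A has alternatives sharing prefix 'd': factor to A → d A' with A' → d | A c.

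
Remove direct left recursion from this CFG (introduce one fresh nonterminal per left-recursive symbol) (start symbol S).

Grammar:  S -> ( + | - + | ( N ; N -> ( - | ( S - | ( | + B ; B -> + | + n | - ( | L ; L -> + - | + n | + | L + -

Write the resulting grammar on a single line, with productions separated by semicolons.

Directly left-recursive nonterminal: L.
For L: α = {+ -}, β = {+ -, + n, +}. Rewrite as L → β L' and L' → α L' | ε.

S -> ( + | - + | ( N; N -> ( - | ( S - | ( | + B; B -> + | + n | - ( | L; L -> + - L' | + n L' | + L'; L' -> + - L' | epsilon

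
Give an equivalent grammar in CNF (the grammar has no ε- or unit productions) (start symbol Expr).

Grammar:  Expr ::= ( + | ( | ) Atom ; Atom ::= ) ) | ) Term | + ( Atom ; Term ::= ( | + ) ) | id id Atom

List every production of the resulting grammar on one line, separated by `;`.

Introduce a nonterminal for each terminal appearing in a rule of length ≥ 2: X1 → (, X2 → +, X3 → ), X4 → id.
Binarize each right-hand side of length ≥ 3 by chaining fresh nonterminals (Y1, Y2, …): affected rules were Atom → X2 X1 Atom; Term → X2 X3 X3; Term → X4 X4 Atom.

Expr ::= X1 X2 | ( | X3 Atom; Atom ::= X3 X3 | X3 Term | X2 Y1; Term ::= ( | X2 Y2 | X4 Y3; X1 ::= (; X2 ::= +; X3 ::= ); X4 ::= id; Y1 ::= X1 Atom; Y2 ::= X3 X3; Y3 ::= X4 Atom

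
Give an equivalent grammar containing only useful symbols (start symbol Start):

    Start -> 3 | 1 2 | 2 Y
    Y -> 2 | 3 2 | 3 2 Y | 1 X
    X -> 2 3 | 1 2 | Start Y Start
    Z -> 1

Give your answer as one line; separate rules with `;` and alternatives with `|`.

Generating nonterminals: {Start, X, Y, Z}.
Reachable from Start after that: {Start, X, Y}.
Removed useless symbols: {Z} and every production mentioning them.

Start -> 3 | 1 2 | 2 Y; Y -> 2 | 3 2 | 3 2 Y | 1 X; X -> 2 3 | 1 2 | Start Y Start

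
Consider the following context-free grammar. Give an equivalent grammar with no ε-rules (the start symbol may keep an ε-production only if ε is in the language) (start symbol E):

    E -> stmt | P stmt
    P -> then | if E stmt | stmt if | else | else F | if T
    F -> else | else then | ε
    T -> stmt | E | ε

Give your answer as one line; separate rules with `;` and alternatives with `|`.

E -> stmt | P stmt; P -> then | if E stmt | stmt if | else | else F | if T | if; F -> else | else then; T -> stmt | E

Nullable nonterminals: {F, T}.
ε ∉ L(G), so no ε-production is kept.
For each production, add variants omitting each subset of nullable occurrences: P → if T gives if T | if.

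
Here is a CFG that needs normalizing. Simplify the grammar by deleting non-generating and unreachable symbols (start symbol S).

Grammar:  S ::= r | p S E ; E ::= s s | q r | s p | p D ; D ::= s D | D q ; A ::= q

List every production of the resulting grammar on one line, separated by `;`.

Generating nonterminals: {A, E, S}.
Reachable from S after that: {E, S}.
Removed useless symbols: {A, D} and every production mentioning them.

S ::= r | p S E; E ::= s s | q r | s p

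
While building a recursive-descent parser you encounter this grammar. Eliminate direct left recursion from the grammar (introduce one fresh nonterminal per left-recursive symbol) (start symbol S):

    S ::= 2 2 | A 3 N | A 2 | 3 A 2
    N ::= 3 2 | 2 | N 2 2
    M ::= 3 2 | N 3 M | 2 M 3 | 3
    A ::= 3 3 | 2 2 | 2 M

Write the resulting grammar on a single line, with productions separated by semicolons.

Directly left-recursive nonterminal: N.
For N: α = {2 2}, β = {3 2, 2}. Rewrite as N → β N' and N' → α N' | ε.

S ::= 2 2 | A 3 N | A 2 | 3 A 2; N ::= 3 2 N' | 2 N'; M ::= 3 2 | N 3 M | 2 M 3 | 3; A ::= 3 3 | 2 2 | 2 M; N' ::= 2 2 N' | eps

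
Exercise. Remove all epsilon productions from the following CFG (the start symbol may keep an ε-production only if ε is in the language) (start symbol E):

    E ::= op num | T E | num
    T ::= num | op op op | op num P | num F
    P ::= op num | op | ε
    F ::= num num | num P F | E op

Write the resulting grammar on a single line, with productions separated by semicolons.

Nullable nonterminals: {P}.
ε ∉ L(G), so no ε-production is kept.
Add the nullable-subset variants: T → op num P gives op num P | op num. F → num P F gives num P F | num F.

E ::= op num | T E | num; T ::= num | op op op | op num P | op num | num F; P ::= op num | op; F ::= num num | num P F | num F | E op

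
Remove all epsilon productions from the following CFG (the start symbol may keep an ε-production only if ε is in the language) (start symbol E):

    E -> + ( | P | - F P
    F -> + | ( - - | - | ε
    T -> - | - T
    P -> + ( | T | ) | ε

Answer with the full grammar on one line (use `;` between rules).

Nullable set = {E, F, P}.
ε ∈ L(G) since E is nullable, so keep E → ε.
Add the nullable-subset variants: E → - F P gives - F P | - F | - P | -.

E -> + ( | P | - F P | - F | - P | - | ε; F -> + | ( - - | -; T -> - | - T; P -> + ( | T | )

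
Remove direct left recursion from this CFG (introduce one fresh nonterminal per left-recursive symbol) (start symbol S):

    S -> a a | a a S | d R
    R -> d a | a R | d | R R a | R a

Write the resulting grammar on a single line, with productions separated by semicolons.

Left recursion appears on R.
For R: α = {R a, a}, β = {d a, a R, d}. Rewrite as R → β R' and R' → α R' | ε.

S -> a a | a a S | d R; R -> d a R' | a R R' | d R'; R' -> R a R' | a R' | ε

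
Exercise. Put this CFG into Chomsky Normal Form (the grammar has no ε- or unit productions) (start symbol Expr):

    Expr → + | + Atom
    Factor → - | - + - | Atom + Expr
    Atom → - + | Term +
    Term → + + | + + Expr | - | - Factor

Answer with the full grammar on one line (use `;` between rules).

Expr → + | X1 Atom; Factor → - | X2 Y1 | Atom Y2; Atom → X2 X1 | Term X1; Term → X1 X1 | X1 Y3 | - | X2 Factor; X1 → +; X2 → -; Y1 → X1 X2; Y2 → X1 Expr; Y3 → X1 Expr

Introduce a nonterminal for each terminal appearing in a rule of length ≥ 2: X1 → +, X2 → -.
Binarize each right-hand side of length ≥ 3 by chaining fresh nonterminals (Y1, Y2, …): affected rules were Factor → X2 X1 X2; Factor → Atom X1 Expr; Term → X1 X1 Expr.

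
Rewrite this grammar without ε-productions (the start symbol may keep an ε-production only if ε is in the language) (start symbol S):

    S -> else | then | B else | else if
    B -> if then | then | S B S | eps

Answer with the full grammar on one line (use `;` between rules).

Nullable set = {B}.
ε ∉ L(G), so no ε-production is kept.
Expand every rule over subsets of its nullable positions: B → S B S gives S B S | S S.

S -> else | then | B else | else if; B -> if then | then | S B S | S S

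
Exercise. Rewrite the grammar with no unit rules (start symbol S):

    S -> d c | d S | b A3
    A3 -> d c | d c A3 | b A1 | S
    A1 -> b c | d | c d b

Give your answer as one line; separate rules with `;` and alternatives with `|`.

S -> d c | d S | b A3; A3 -> d c | d S | b A3 | d c A3 | b A1; A1 -> b c | d | c d b

Unit pairs: A3 ⇒* {S}.
For each unit pair (A, B), copy every non-unit production of B to A, then drop all unit productions.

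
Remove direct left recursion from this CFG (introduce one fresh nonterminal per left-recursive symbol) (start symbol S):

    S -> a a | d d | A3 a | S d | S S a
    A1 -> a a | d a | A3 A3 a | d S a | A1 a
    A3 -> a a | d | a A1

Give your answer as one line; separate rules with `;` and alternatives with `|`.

Left recursion appears on S, A1.
For S: α = {d, S a}, β = {a a, d d, A3 a}. Rewrite as S → β S' and S' → α S' | ε.
For A1: α = {a}, β = {a a, d a, A3 A3 a, d S a}. Rewrite as A1 → β A1' and A1' → α A1' | ε.

S -> a a S' | d d S' | A3 a S'; A1 -> a a A1' | d a A1' | A3 A3 a A1' | d S a A1'; A3 -> a a | d | a A1; S' -> d S' | S a S' | ε; A1' -> a A1' | ε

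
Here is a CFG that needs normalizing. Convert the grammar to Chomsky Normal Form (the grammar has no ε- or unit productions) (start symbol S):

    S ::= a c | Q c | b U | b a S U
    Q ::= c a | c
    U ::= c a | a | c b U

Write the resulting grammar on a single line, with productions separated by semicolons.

Introduce a nonterminal for each terminal appearing in a rule of length ≥ 2: X1 → a, X2 → c, X3 → b.
Binarize each right-hand side of length ≥ 3 by chaining fresh nonterminals (Y1, Y2, …): affected rules were S → X3 X1 S U; U → X2 X3 U.

S ::= X1 X2 | Q X2 | X3 U | X3 Y1; Q ::= X2 X1 | c; U ::= X2 X1 | a | X2 Y3; X1 ::= a; X2 ::= c; X3 ::= b; Y1 ::= X1 Y2; Y2 ::= S U; Y3 ::= X3 U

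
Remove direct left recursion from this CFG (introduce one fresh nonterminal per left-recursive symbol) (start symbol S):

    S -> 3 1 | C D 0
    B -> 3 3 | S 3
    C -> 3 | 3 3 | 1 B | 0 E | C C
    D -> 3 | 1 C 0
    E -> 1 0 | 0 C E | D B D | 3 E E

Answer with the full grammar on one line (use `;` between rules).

S -> 3 1 | C D 0; B -> 3 3 | S 3; C -> 3 C' | 3 3 C' | 1 B C' | 0 E C'; D -> 3 | 1 C 0; E -> 1 0 | 0 C E | D B D | 3 E E; C' -> C C' | ε

Directly left-recursive nonterminal: C.
For C: α = {C}, β = {3, 3 3, 1 B, 0 E}. Rewrite as C → β C' and C' → α C' | ε.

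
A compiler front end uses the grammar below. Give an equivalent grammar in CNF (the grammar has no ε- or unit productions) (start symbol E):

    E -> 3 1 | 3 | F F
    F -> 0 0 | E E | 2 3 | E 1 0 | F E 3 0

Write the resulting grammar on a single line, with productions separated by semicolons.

Introduce a nonterminal for each terminal appearing in a rule of length ≥ 2: X1 → 3, X2 → 1, X3 → 0, X4 → 2.
Binarize each right-hand side of length ≥ 3 by chaining fresh nonterminals (Y1, Y2, …): affected rules were F → E X2 X3; F → F E X1 X3.

E -> X1 X2 | 3 | F F; F -> X3 X3 | E E | X4 X1 | E Y1 | F Y2; X1 -> 3; X2 -> 1; X3 -> 0; X4 -> 2; Y1 -> X2 X3; Y2 -> E Y3; Y3 -> X1 X3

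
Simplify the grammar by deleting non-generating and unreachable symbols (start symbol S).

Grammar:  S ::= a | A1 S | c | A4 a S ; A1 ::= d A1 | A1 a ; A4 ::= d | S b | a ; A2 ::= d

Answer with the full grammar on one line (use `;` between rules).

Generating nonterminals: {A2, A4, S}.
Reachable from S after that: {A4, S}.
Removed useless symbols: {A1, A2} and every production mentioning them.

S ::= a | c | A4 a S; A4 ::= d | S b | a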